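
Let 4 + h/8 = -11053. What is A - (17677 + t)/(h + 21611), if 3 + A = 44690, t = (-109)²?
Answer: 2987132073/66845 ≈ 44687.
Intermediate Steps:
h = -88456 (h = -32 + 8*(-11053) = -32 - 88424 = -88456)
t = 11881
A = 44687 (A = -3 + 44690 = 44687)
A - (17677 + t)/(h + 21611) = 44687 - (17677 + 11881)/(-88456 + 21611) = 44687 - 29558/(-66845) = 44687 - 29558*(-1)/66845 = 44687 - 1*(-29558/66845) = 44687 + 29558/66845 = 2987132073/66845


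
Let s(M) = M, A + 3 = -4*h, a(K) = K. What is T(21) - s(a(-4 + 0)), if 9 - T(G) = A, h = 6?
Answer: 40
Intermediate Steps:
A = -27 (A = -3 - 4*6 = -3 - 24 = -27)
T(G) = 36 (T(G) = 9 - 1*(-27) = 9 + 27 = 36)
T(21) - s(a(-4 + 0)) = 36 - (-4 + 0) = 36 - 1*(-4) = 36 + 4 = 40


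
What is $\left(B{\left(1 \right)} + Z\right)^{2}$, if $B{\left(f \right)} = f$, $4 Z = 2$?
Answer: $\frac{9}{4} \approx 2.25$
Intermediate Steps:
$Z = \frac{1}{2}$ ($Z = \frac{1}{4} \cdot 2 = \frac{1}{2} \approx 0.5$)
$\left(B{\left(1 \right)} + Z\right)^{2} = \left(1 + \frac{1}{2}\right)^{2} = \left(\frac{3}{2}\right)^{2} = \frac{9}{4}$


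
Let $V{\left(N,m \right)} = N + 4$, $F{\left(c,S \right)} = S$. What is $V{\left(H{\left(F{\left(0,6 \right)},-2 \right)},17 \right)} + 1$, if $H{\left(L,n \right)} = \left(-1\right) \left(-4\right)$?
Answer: $9$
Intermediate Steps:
$H{\left(L,n \right)} = 4$
$V{\left(N,m \right)} = 4 + N$
$V{\left(H{\left(F{\left(0,6 \right)},-2 \right)},17 \right)} + 1 = \left(4 + 4\right) + 1 = 8 + 1 = 9$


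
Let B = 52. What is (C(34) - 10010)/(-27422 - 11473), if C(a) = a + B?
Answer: 3308/12965 ≈ 0.25515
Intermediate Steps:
C(a) = 52 + a (C(a) = a + 52 = 52 + a)
(C(34) - 10010)/(-27422 - 11473) = ((52 + 34) - 10010)/(-27422 - 11473) = (86 - 10010)/(-38895) = -9924*(-1/38895) = 3308/12965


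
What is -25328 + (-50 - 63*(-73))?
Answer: -20779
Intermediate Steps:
-25328 + (-50 - 63*(-73)) = -25328 + (-50 + 4599) = -25328 + 4549 = -20779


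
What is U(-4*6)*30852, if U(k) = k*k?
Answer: 17770752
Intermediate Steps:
U(k) = k²
U(-4*6)*30852 = (-4*6)²*30852 = (-24)²*30852 = 576*30852 = 17770752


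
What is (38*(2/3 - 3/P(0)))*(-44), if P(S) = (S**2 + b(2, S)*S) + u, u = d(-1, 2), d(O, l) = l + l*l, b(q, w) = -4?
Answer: -836/3 ≈ -278.67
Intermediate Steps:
d(O, l) = l + l**2
u = 6 (u = 2*(1 + 2) = 2*3 = 6)
P(S) = 6 + S**2 - 4*S (P(S) = (S**2 - 4*S) + 6 = 6 + S**2 - 4*S)
(38*(2/3 - 3/P(0)))*(-44) = (38*(2/3 - 3/(6 + 0**2 - 4*0)))*(-44) = (38*(2*(1/3) - 3/(6 + 0 + 0)))*(-44) = (38*(2/3 - 3/6))*(-44) = (38*(2/3 - 3*1/6))*(-44) = (38*(2/3 - 1/2))*(-44) = (38*(1/6))*(-44) = (19/3)*(-44) = -836/3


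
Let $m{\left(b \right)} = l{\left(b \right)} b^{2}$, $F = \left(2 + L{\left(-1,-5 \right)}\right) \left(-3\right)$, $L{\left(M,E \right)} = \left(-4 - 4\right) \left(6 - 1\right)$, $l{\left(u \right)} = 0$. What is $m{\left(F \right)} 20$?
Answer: $0$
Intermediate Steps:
$L{\left(M,E \right)} = -40$ ($L{\left(M,E \right)} = \left(-8\right) 5 = -40$)
$F = 114$ ($F = \left(2 - 40\right) \left(-3\right) = \left(-38\right) \left(-3\right) = 114$)
$m{\left(b \right)} = 0$ ($m{\left(b \right)} = 0 b^{2} = 0$)
$m{\left(F \right)} 20 = 0 \cdot 20 = 0$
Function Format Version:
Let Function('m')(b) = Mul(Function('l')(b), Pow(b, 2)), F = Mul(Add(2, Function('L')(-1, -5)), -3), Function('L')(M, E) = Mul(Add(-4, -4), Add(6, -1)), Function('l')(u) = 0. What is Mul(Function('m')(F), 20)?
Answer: 0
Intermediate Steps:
Function('L')(M, E) = -40 (Function('L')(M, E) = Mul(-8, 5) = -40)
F = 114 (F = Mul(Add(2, -40), -3) = Mul(-38, -3) = 114)
Function('m')(b) = 0 (Function('m')(b) = Mul(0, Pow(b, 2)) = 0)
Mul(Function('m')(F), 20) = Mul(0, 20) = 0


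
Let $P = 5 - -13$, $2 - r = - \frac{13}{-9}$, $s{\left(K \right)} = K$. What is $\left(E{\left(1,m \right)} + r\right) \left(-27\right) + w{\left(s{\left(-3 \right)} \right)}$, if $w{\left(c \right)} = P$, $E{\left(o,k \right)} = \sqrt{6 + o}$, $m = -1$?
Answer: $3 - 27 \sqrt{7} \approx -68.435$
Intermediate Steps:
$r = \frac{5}{9}$ ($r = 2 - - \frac{13}{-9} = 2 - \left(-13\right) \left(- \frac{1}{9}\right) = 2 - \frac{13}{9} = \frac{5}{9} \approx 0.55556$)
$P = 18$ ($P = 5 + 13 = 18$)
$w{\left(c \right)} = 18$
$\left(E{\left(1,m \right)} + r\right) \left(-27\right) + w{\left(s{\left(-3 \right)} \right)} = \left(\sqrt{6 + 1} + \frac{5}{9}\right) \left(-27\right) + 18 = \left(\sqrt{7} + \frac{5}{9}\right) \left(-27\right) + 18 = \left(\frac{5}{9} + \sqrt{7}\right) \left(-27\right) + 18 = \left(-15 - 27 \sqrt{7}\right) + 18 = 3 - 27 \sqrt{7}$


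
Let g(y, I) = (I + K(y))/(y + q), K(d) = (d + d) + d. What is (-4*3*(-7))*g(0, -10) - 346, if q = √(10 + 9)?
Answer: -346 - 840*√19/19 ≈ -538.71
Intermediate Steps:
K(d) = 3*d (K(d) = 2*d + d = 3*d)
q = √19 ≈ 4.3589
g(y, I) = (I + 3*y)/(y + √19)
(-4*3*(-7))*g(0, -10) - 346 = (-4*3*(-7))*((-10 + 3*0)/(0 + √19)) - 346 = (-12*(-7))*((-10 + 0)/(√19)) - 346 = 84*((√19/19)*(-10)) - 346 = 84*(-10*√19/19) - 346 = -840*√19/19 - 346 = -346 - 840*√19/19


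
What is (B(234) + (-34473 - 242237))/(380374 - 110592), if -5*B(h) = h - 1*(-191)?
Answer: -276795/269782 ≈ -1.0260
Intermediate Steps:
B(h) = -191/5 - h/5 (B(h) = -(h - 1*(-191))/5 = -(h + 191)/5 = -(191 + h)/5 = -191/5 - h/5)
(B(234) + (-34473 - 242237))/(380374 - 110592) = ((-191/5 - ⅕*234) + (-34473 - 242237))/(380374 - 110592) = ((-191/5 - 234/5) - 276710)/269782 = (-85 - 276710)*(1/269782) = -276795*1/269782 = -276795/269782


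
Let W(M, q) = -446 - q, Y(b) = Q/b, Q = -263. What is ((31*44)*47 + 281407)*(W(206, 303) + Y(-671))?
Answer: -173557712740/671 ≈ -2.5866e+8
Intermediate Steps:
Y(b) = -263/b
((31*44)*47 + 281407)*(W(206, 303) + Y(-671)) = ((31*44)*47 + 281407)*((-446 - 1*303) - 263/(-671)) = (1364*47 + 281407)*((-446 - 303) - 263*(-1/671)) = (64108 + 281407)*(-749 + 263/671) = 345515*(-502316/671) = -173557712740/671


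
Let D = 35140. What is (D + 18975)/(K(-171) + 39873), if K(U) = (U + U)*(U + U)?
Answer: 54115/156837 ≈ 0.34504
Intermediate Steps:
K(U) = 4*U**2 (K(U) = (2*U)*(2*U) = 4*U**2)
(D + 18975)/(K(-171) + 39873) = (35140 + 18975)/(4*(-171)**2 + 39873) = 54115/(4*29241 + 39873) = 54115/(116964 + 39873) = 54115/156837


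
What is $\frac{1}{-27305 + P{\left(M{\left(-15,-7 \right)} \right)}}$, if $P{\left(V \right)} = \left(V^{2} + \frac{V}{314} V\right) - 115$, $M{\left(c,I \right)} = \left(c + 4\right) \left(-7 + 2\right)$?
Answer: $- \frac{314}{7657005} \approx -4.1008 \cdot 10^{-5}$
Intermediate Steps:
$M{\left(c,I \right)} = -20 - 5 c$ ($M{\left(c,I \right)} = \left(4 + c\right) \left(-5\right) = -20 - 5 c$)
$P{\left(V \right)} = -115 + \frac{315 V^{2}}{314}$ ($P{\left(V \right)} = \left(V^{2} + V \frac{1}{314} V\right) - 115 = \left(V^{2} + \frac{V}{314} V\right) - 115 = \left(V^{2} + \frac{V^{2}}{314}\right) - 115 = \frac{315 V^{2}}{314} - 115 = -115 + \frac{315 V^{2}}{314}$)
$\frac{1}{-27305 + P{\left(M{\left(-15,-7 \right)} \right)}} = \frac{1}{-27305 - \left(115 - \frac{315 \left(-20 - -75\right)^{2}}{314}\right)} = \frac{1}{-27305 - \left(115 - \frac{315 \left(-20 + 75\right)^{2}}{314}\right)} = \frac{1}{-27305 - \left(115 - \frac{315 \cdot 55^{2}}{314}\right)} = \frac{1}{-27305 + \left(-115 + \frac{315}{314} \cdot 3025\right)} = \frac{1}{-27305 + \left(-115 + \frac{952875}{314}\right)} = \frac{1}{-27305 + \frac{916765}{314}} = \frac{1}{- \frac{7657005}{314}} = - \frac{314}{7657005}$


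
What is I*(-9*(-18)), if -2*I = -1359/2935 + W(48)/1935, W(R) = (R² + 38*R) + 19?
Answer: -17175204/126205 ≈ -136.09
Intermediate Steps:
W(R) = 19 + R² + 38*R
I = -954178/1135845 (I = -(-1359/2935 + (19 + 48² + 38*48)/1935)/2 = -(-1359*1/2935 + (19 + 2304 + 1824)*(1/1935))/2 = -(-1359/2935 + 4147*(1/1935))/2 = -(-1359/2935 + 4147/1935)/2 = -½*1908356/1135845 = -954178/1135845 ≈ -0.84006)
I*(-9*(-18)) = -(-954178)*(-18)/126205 = -954178/1135845*162 = -17175204/126205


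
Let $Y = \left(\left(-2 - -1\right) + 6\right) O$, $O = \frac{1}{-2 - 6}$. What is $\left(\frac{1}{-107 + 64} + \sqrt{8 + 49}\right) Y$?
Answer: $\frac{5}{344} - \frac{5 \sqrt{57}}{8} \approx -4.7041$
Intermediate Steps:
$O = - \frac{1}{8}$ ($O = \frac{1}{-8} = - \frac{1}{8} \approx -0.125$)
$Y = - \frac{5}{8}$ ($Y = \left(\left(-2 - -1\right) + 6\right) \left(- \frac{1}{8}\right) = \left(\left(-2 + 1\right) + 6\right) \left(- \frac{1}{8}\right) = \left(-1 + 6\right) \left(- \frac{1}{8}\right) = 5 \left(- \frac{1}{8}\right) = - \frac{5}{8} \approx -0.625$)
$\left(\frac{1}{-107 + 64} + \sqrt{8 + 49}\right) Y = \left(\frac{1}{-107 + 64} + \sqrt{8 + 49}\right) \left(- \frac{5}{8}\right) = \left(\frac{1}{-43} + \sqrt{57}\right) \left(- \frac{5}{8}\right) = \left(- \frac{1}{43} + \sqrt{57}\right) \left(- \frac{5}{8}\right) = \frac{5}{344} - \frac{5 \sqrt{57}}{8}$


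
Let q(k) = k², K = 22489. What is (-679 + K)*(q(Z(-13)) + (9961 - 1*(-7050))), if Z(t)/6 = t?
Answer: 503701950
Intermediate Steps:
Z(t) = 6*t
(-679 + K)*(q(Z(-13)) + (9961 - 1*(-7050))) = (-679 + 22489)*((6*(-13))² + (9961 - 1*(-7050))) = 21810*((-78)² + (9961 + 7050)) = 21810*(6084 + 17011) = 21810*23095 = 503701950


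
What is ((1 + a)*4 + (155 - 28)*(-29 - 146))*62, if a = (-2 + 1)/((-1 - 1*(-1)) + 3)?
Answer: -4133354/3 ≈ -1.3778e+6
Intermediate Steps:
a = -1/3 (a = -1/((-1 + 1) + 3) = -1/(0 + 3) = -1/3 ≈ -0.33333)
((1 + a)*4 + (155 - 28)*(-29 - 146))*62 = ((1 - 1/3)*4 + (155 - 28)*(-29 - 146))*62 = ((2/3)*4 + 127*(-175))*62 = (8/3 - 22225)*62 = -66667/3*62 = -4133354/3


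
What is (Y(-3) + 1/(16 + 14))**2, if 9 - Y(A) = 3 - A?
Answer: 8281/900 ≈ 9.2011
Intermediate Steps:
Y(A) = 6 + A (Y(A) = 9 - (3 - A) = 9 + (-3 + A) = 6 + A)
(Y(-3) + 1/(16 + 14))**2 = ((6 - 3) + 1/(16 + 14))**2 = (3 + 1/30)**2 = (91/30)**2 = 8281/900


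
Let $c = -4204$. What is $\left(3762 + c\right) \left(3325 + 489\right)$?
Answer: $-1685788$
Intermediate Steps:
$\left(3762 + c\right) \left(3325 + 489\right) = \left(3762 - 4204\right) \left(3325 + 489\right) = \left(-442\right) 3814 = -1685788$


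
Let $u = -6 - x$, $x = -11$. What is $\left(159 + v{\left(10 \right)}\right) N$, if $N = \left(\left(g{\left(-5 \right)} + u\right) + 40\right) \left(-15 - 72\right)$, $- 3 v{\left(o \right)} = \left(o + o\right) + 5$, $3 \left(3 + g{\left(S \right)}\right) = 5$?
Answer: $- \frac{1717148}{3} \approx -5.7238 \cdot 10^{5}$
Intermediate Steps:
$g{\left(S \right)} = - \frac{4}{3}$ ($g{\left(S \right)} = -3 + \frac{1}{3} \cdot 5 = -3 + \frac{5}{3} = - \frac{4}{3}$)
$u = 5$ ($u = -6 - -11 = -6 + 11 = 5$)
$v{\left(o \right)} = - \frac{5}{3} - \frac{2 o}{3}$ ($v{\left(o \right)} = - \frac{\left(o + o\right) + 5}{3} = - \frac{2 o + 5}{3} = - \frac{5 + 2 o}{3} = - \frac{5}{3} - \frac{2 o}{3}$)
$N = -3799$ ($N = \left(\left(- \frac{4}{3} + 5\right) + 40\right) \left(-15 - 72\right) = \left(\frac{11}{3} + 40\right) \left(-87\right) = \frac{131}{3} \left(-87\right) = -3799$)
$\left(159 + v{\left(10 \right)}\right) N = \left(159 - \frac{25}{3}\right) \left(-3799\right) = \frac{452}{3} \left(-3799\right) = - \frac{1717148}{3}$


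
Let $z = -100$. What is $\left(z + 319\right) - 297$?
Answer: $-78$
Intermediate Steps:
$\left(z + 319\right) - 297 = \left(-100 + 319\right) - 297 = 219 - 297 = -78$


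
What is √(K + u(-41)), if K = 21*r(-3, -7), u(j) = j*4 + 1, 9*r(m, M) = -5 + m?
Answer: I*√1635/3 ≈ 13.478*I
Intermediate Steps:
r(m, M) = -5/9 + m/9 (r(m, M) = (-5 + m)/9 = -5/9 + m/9)
u(j) = 1 + 4*j (u(j) = 4*j + 1 = 1 + 4*j)
K = -56/3 (K = 21*(-5/9 + (⅑)*(-3)) = 21*(-5/9 - ⅓) = 21*(-8/9) = -56/3 ≈ -18.667)
√(K + u(-41)) = √(-56/3 + (1 + 4*(-41))) = √(-56/3 + (1 - 164)) = √(-56/3 - 163) = √(-545/3) = I*√1635/3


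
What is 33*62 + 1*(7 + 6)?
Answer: 2059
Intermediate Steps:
33*62 + 1*(7 + 6) = 2046 + 1*13 = 2046 + 13 = 2059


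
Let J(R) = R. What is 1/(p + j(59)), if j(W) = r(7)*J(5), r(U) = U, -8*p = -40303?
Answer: 8/40583 ≈ 0.00019713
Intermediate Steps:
p = 40303/8 (p = -⅛*(-40303) = 40303/8 ≈ 5037.9)
j(W) = 35 (j(W) = 7*5 = 35)
1/(p + j(59)) = 1/(40303/8 + 35) = 1/(40583/8) = 8/40583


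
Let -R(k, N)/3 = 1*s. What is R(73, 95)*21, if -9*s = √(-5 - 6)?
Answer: 7*I*√11 ≈ 23.216*I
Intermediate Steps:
s = -I*√11/9 (s = -√(-5 - 6)/9 = -I*√11/9 ≈ -0.36851*I)
R(k, N) = I*√11/3 (R(k, N) = -3*(-I*√11/9) = -(-1)*I*√11/3 = I*√11/3)
R(73, 95)*21 = (I*√11/3)*21 = 7*I*√11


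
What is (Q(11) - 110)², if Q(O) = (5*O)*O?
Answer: 245025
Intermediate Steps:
Q(O) = 5*O²
(Q(11) - 110)² = (5*11² - 110)² = (5*121 - 110)² = (605 - 110)² = 495² = 245025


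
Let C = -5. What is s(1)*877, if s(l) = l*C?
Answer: -4385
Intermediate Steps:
s(l) = -5*l (s(l) = l*(-5) = -5*l)
s(1)*877 = -5*1*877 = -5*877 = -4385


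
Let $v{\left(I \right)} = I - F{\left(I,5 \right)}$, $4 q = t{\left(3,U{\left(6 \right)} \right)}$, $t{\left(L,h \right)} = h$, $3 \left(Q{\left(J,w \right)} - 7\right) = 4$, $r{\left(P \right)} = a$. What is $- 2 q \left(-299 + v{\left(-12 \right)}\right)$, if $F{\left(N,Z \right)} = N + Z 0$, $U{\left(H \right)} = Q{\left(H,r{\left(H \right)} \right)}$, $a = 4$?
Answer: $\frac{7475}{6} \approx 1245.8$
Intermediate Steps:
$r{\left(P \right)} = 4$
$Q{\left(J,w \right)} = \frac{25}{3}$ ($Q{\left(J,w \right)} = 7 + \frac{1}{3} \cdot 4 = 7 + \frac{4}{3} = \frac{25}{3}$)
$U{\left(H \right)} = \frac{25}{3}$
$q = \frac{25}{12}$ ($q = \frac{1}{4} \cdot \frac{25}{3} = \frac{25}{12} \approx 2.0833$)
$F{\left(N,Z \right)} = N$ ($F{\left(N,Z \right)} = N + 0 = N$)
$v{\left(I \right)} = 0$ ($v{\left(I \right)} = I - I = 0$)
$- 2 q \left(-299 + v{\left(-12 \right)}\right) = \left(-2\right) \frac{25}{12} \left(-299 + 0\right) = \left(- \frac{25}{6}\right) \left(-299\right) = \frac{7475}{6}$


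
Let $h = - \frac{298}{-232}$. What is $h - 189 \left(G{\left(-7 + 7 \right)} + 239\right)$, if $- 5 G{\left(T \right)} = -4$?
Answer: $- \frac{26286131}{580} \approx -45321.0$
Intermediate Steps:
$G{\left(T \right)} = \frac{4}{5}$ ($G{\left(T \right)} = \left(- \frac{1}{5}\right) \left(-4\right) = \frac{4}{5}$)
$h = \frac{149}{116}$ ($h = \left(-298\right) \left(- \frac{1}{232}\right) = \frac{149}{116} \approx 1.2845$)
$h - 189 \left(G{\left(-7 + 7 \right)} + 239\right) = \frac{149}{116} - 189 \left(\frac{4}{5} + 239\right) = \frac{149}{116} - \frac{226611}{5} = - \frac{26286131}{580}$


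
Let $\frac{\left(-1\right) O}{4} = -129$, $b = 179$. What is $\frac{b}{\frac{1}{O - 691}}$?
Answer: $-31325$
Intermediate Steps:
$O = 516$ ($O = \left(-4\right) \left(-129\right) = 516$)
$\frac{b}{\frac{1}{O - 691}} = \frac{179}{\frac{1}{516 - 691}} = \frac{179}{\frac{1}{-175}} = \frac{179}{- \frac{1}{175}} = 179 \left(-175\right) = -31325$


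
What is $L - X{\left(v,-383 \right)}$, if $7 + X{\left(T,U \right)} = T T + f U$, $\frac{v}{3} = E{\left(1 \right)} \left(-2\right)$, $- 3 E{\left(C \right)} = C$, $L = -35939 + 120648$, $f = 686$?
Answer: $347450$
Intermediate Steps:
$L = 84709$
$E{\left(C \right)} = - \frac{C}{3}$
$v = 2$ ($v = 3 \left(- \frac{1}{3}\right) 1 \left(-2\right) = 3 \left(\left(- \frac{1}{3}\right) \left(-2\right)\right) = 3 \cdot \frac{2}{3} = 2$)
$X{\left(T,U \right)} = -7 + T^{2} + 686 U$ ($X{\left(T,U \right)} = -7 + \left(T T + 686 U\right) = -7 + \left(T^{2} + 686 U\right) = -7 + T^{2} + 686 U$)
$L - X{\left(v,-383 \right)} = 84709 - \left(-7 + 2^{2} + 686 \left(-383\right)\right) = 84709 - \left(-7 + 4 - 262738\right) = 84709 - -262741 = 84709 + 262741 = 347450$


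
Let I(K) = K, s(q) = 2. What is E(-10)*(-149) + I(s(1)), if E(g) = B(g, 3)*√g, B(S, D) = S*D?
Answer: 2 + 4470*I*√10 ≈ 2.0 + 14135.0*I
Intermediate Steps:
B(S, D) = D*S
E(g) = 3*g^(3/2) (E(g) = (3*g)*√g = 3*g^(3/2))
E(-10)*(-149) + I(s(1)) = (3*(-10)^(3/2))*(-149) + 2 = (3*(-10*I*√10))*(-149) + 2 = -30*I*√10*(-149) + 2 = 4470*I*√10 + 2 = 2 + 4470*I*√10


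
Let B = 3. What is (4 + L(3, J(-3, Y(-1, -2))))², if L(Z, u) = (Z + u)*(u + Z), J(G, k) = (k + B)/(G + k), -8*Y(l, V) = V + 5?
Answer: 524176/6561 ≈ 79.893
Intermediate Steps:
Y(l, V) = -5/8 - V/8 (Y(l, V) = -(V + 5)/8 = -(5 + V)/8 = -5/8 - V/8)
J(G, k) = (3 + k)/(G + k) (J(G, k) = (k + 3)/(G + k) = (3 + k)/(G + k))
L(Z, u) = (Z + u)² (L(Z, u) = (Z + u)*(Z + u) = (Z + u)²)
(4 + L(3, J(-3, Y(-1, -2))))² = (4 + (3 + (3 + (-5/8 - ⅛*(-2)))/(-3 + (-5/8 - ⅛*(-2))))²)² = (4 + (3 + (3 + (-5/8 + ¼))/(-3 + (-5/8 + ¼)))²)² = (4 + (3 + (3 - 3/8)/(-3 - 3/8))²)² = (4 + (3 + (21/8)/(-27/8))²)² = (4 + (3 - 8/27*21/8)²)² = (4 + (3 - 7/9)²)² = (4 + (20/9)²)² = (4 + 400/81)² = (724/81)² = 524176/6561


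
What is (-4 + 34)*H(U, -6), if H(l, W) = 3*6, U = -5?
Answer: 540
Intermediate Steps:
H(l, W) = 18
(-4 + 34)*H(U, -6) = (-4 + 34)*18 = 30*18 = 540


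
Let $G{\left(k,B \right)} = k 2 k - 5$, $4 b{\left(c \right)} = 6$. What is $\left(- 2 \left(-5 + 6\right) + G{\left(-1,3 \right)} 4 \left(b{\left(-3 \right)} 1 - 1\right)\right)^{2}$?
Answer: $64$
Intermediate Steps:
$b{\left(c \right)} = \frac{3}{2}$ ($b{\left(c \right)} = \frac{1}{4} \cdot 6 = \frac{3}{2}$)
$G{\left(k,B \right)} = -5 + 2 k^{2}$ ($G{\left(k,B \right)} = 2 k^{2} - 5 = -5 + 2 k^{2}$)
$\left(- 2 \left(-5 + 6\right) + G{\left(-1,3 \right)} 4 \left(b{\left(-3 \right)} 1 - 1\right)\right)^{2} = \left(- 2 \left(-5 + 6\right) + \left(-5 + 2 \left(-1\right)^{2}\right) 4 \left(\frac{3}{2} \cdot 1 - 1\right)\right)^{2} = \left(\left(-2\right) 1 + \left(-5 + 2 \cdot 1\right) 4 \left(\frac{3}{2} - 1\right)\right)^{2} = \left(-2 + \left(-5 + 2\right) 4 \cdot \frac{1}{2}\right)^{2} = \left(-2 + \left(-3\right) 4 \cdot \frac{1}{2}\right)^{2} = \left(-2 - 6\right)^{2} = \left(-8\right)^{2} = 64$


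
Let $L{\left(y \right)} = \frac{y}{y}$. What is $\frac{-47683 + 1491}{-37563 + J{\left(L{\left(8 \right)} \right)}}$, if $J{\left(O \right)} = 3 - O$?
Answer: $\frac{46192}{37561} \approx 1.2298$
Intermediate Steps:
$L{\left(y \right)} = 1$
$\frac{-47683 + 1491}{-37563 + J{\left(L{\left(8 \right)} \right)}} = \frac{-47683 + 1491}{-37563 + \left(3 - 1\right)} = - \frac{46192}{-37563 + \left(3 - 1\right)} = - \frac{46192}{-37563 + 2} = - \frac{46192}{-37561} = \left(-46192\right) \left(- \frac{1}{37561}\right) = \frac{46192}{37561}$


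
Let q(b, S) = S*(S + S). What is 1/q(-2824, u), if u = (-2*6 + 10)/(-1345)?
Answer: 1809025/8 ≈ 2.2613e+5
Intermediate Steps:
u = 2/1345 (u = (-12 + 10)*(-1/1345) = -2*(-1/1345) = 2/1345 ≈ 0.0014870)
q(b, S) = 2*S**2 (q(b, S) = S*(2*S) = 2*S**2)
1/q(-2824, u) = 1/(2*(2/1345)**2) = 1/(2*(4/1809025)) = 1/(8/1809025) = 1809025/8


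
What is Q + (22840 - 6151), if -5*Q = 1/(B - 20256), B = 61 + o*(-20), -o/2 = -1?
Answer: 1688509576/101175 ≈ 16689.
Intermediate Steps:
o = 2 (o = -2*(-1) = 2)
B = 21 (B = 61 + 2*(-20) = 61 - 40 = 21)
Q = 1/101175 (Q = -1/(5*(21 - 20256)) = -⅕/(-20235) = -⅕*(-1/20235) = 1/101175 ≈ 9.8839e-6)
Q + (22840 - 6151) = 1/101175 + (22840 - 6151) = 1/101175 + 16689 = 1688509576/101175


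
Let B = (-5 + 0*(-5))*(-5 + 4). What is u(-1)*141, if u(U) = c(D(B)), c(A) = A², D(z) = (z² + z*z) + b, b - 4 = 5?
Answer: 490821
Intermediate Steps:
b = 9 (b = 4 + 5 = 9)
B = 5 (B = (-5 + 0)*(-1) = -5*(-1) = 5)
D(z) = 9 + 2*z² (D(z) = (z² + z*z) + 9 = (z² + z²) + 9 = 2*z² + 9 = 9 + 2*z²)
u(U) = 3481 (u(U) = (9 + 2*5²)² = (9 + 2*25)² = (9 + 50)² = 59² = 3481)
u(-1)*141 = 3481*141 = 490821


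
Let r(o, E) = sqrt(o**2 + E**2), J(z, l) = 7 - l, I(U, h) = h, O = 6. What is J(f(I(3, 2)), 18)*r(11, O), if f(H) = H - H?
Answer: -11*sqrt(157) ≈ -137.83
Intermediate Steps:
f(H) = 0
r(o, E) = sqrt(E**2 + o**2)
J(f(I(3, 2)), 18)*r(11, O) = (7 - 1*18)*sqrt(6**2 + 11**2) = (7 - 18)*sqrt(36 + 121) = -11*sqrt(157)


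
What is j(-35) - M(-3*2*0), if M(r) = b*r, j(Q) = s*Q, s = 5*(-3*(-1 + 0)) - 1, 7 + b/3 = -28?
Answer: -490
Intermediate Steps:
b = -105 (b = -21 + 3*(-28) = -21 - 84 = -105)
s = 14 (s = 5*(-3*(-1)) - 1 = 5*3 - 1 = 15 - 1 = 14)
j(Q) = 14*Q
M(r) = -105*r
j(-35) - M(-3*2*0) = 14*(-35) - (-105)*-3*2*0 = -490 - (-105)*(-6*0) = -490 - (-105)*0 = -490 - 1*0 = -490 + 0 = -490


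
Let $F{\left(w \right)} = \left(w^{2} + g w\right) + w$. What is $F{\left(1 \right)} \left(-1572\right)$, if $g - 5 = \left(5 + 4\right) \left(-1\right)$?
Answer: $3144$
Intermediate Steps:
$g = -4$ ($g = 5 + \left(5 + 4\right) \left(-1\right) = 5 + 9 \left(-1\right) = 5 - 9 = -4$)
$F{\left(w \right)} = w^{2} - 3 w$ ($F{\left(w \right)} = \left(w^{2} - 4 w\right) + w = w^{2} - 3 w$)
$F{\left(1 \right)} \left(-1572\right) = 1 \left(-3 + 1\right) \left(-1572\right) = 1 \left(-2\right) \left(-1572\right) = \left(-2\right) \left(-1572\right) = 3144$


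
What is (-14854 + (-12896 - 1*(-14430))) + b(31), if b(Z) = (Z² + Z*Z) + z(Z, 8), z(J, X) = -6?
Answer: -11404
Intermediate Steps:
b(Z) = -6 + 2*Z² (b(Z) = (Z² + Z*Z) - 6 = (Z² + Z²) - 6 = 2*Z² - 6 = -6 + 2*Z²)
(-14854 + (-12896 - 1*(-14430))) + b(31) = (-14854 + (-12896 - 1*(-14430))) + (-6 + 2*31²) = (-14854 + (-12896 + 14430)) + (-6 + 2*961) = (-14854 + 1534) + (-6 + 1922) = -13320 + 1916 = -11404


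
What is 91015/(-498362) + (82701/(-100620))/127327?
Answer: -64782937723159/354713105510660 ≈ -0.18263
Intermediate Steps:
91015/(-498362) + (82701/(-100620))/127327 = 91015*(-1/498362) + (82701*(-1/100620))*(1/127327) = -91015/498362 - 9189/11180*1/127327 = -91015/498362 - 9189/1423515860 = -64782937723159/354713105510660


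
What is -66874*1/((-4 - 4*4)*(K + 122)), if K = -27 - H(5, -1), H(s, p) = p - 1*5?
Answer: 33437/1010 ≈ 33.106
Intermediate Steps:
H(s, p) = -5 + p (H(s, p) = p - 5 = -5 + p)
K = -21 (K = -27 - (-5 - 1) = -27 - 1*(-6) = -27 + 6 = -21)
-66874*1/((-4 - 4*4)*(K + 122)) = -66874*1/((-21 + 122)*(-4 - 4*4)) = -66874*1/(101*(-4 - 16)) = -66874/((-20*101)) = -66874/(-2020) = -66874*(-1/2020) = 33437/1010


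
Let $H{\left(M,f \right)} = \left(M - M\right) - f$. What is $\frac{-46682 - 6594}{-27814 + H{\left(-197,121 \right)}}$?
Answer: $\frac{53276}{27935} \approx 1.9071$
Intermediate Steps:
$H{\left(M,f \right)} = - f$ ($H{\left(M,f \right)} = 0 - f = - f$)
$\frac{-46682 - 6594}{-27814 + H{\left(-197,121 \right)}} = \frac{-46682 - 6594}{-27814 - 121} = - \frac{53276}{-27814 - 121} = - \frac{53276}{-27935} = \left(-53276\right) \left(- \frac{1}{27935}\right) = \frac{53276}{27935}$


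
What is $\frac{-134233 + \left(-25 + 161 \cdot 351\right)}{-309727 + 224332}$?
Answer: $\frac{77747}{85395} \approx 0.91044$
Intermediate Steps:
$\frac{-134233 + \left(-25 + 161 \cdot 351\right)}{-309727 + 224332} = \frac{-134233 + \left(-25 + 56511\right)}{-85395} = \left(-134233 + 56486\right) \left(- \frac{1}{85395}\right) = \left(-77747\right) \left(- \frac{1}{85395}\right) = \frac{77747}{85395}$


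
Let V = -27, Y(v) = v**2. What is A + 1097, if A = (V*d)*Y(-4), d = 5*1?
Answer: -1063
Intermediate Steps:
d = 5
A = -2160 (A = -27*5*(-4)**2 = -135*16 = -2160)
A + 1097 = -2160 + 1097 = -1063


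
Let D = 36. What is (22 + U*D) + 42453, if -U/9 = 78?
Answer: 17203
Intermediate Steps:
U = -702 (U = -9*78 = -702)
(22 + U*D) + 42453 = (22 - 702*36) + 42453 = (22 - 25272) + 42453 = -25250 + 42453 = 17203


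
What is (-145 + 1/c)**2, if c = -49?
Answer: 50495236/2401 ≈ 21031.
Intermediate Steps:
(-145 + 1/c)**2 = (-145 + 1/(-49))**2 = (-145 - 1/49)**2 = (-7106/49)**2 = 50495236/2401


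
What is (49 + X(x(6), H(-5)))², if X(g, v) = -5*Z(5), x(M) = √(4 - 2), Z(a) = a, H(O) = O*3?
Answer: 576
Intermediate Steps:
H(O) = 3*O
x(M) = √2
X(g, v) = -25 (X(g, v) = -5*5 = -25)
(49 + X(x(6), H(-5)))² = (49 - 25)² = 24² = 576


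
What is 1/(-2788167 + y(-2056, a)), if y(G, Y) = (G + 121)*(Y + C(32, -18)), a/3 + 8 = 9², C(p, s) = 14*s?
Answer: -1/2724312 ≈ -3.6707e-7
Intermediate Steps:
a = 219 (a = -24 + 3*9² = -24 + 3*81 = -24 + 243 = 219)
y(G, Y) = (-252 + Y)*(121 + G) (y(G, Y) = (G + 121)*(Y + 14*(-18)) = (121 + G)*(Y - 252) = (121 + G)*(-252 + Y) = (-252 + Y)*(121 + G))
1/(-2788167 + y(-2056, a)) = 1/(-2788167 + (-30492 - 252*(-2056) + 121*219 - 2056*219)) = 1/(-2788167 + (-30492 + 518112 + 26499 - 450264)) = 1/(-2788167 + 63855) = 1/(-2724312) = -1/2724312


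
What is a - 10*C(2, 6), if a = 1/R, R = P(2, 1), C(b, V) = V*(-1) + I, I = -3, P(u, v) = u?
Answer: 181/2 ≈ 90.500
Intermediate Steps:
C(b, V) = -3 - V (C(b, V) = V*(-1) - 3 = -V - 3 = -3 - V)
R = 2
a = ½ (a = 1/2 = 1*(½) = ½ ≈ 0.50000)
a - 10*C(2, 6) = ½ - 10*(-3 - 1*6) = ½ - 10*(-3 - 6) = ½ - 10*(-9) = ½ + 90 = 181/2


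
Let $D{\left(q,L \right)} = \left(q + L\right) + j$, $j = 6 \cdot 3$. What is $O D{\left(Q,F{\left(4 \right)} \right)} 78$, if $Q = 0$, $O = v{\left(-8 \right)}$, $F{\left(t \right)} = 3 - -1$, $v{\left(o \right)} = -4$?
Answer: $-6864$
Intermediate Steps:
$F{\left(t \right)} = 4$ ($F{\left(t \right)} = 3 + 1 = 4$)
$O = -4$
$j = 18$
$D{\left(q,L \right)} = 18 + L + q$ ($D{\left(q,L \right)} = \left(q + L\right) + 18 = \left(L + q\right) + 18 = 18 + L + q$)
$O D{\left(Q,F{\left(4 \right)} \right)} 78 = - 4 \left(18 + 4 + 0\right) 78 = \left(-4\right) 22 \cdot 78 = \left(-88\right) 78 = -6864$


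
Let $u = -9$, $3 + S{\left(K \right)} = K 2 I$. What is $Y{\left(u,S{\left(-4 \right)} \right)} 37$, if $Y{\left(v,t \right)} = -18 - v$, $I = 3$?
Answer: $-333$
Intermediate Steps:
$S{\left(K \right)} = -3 + 6 K$ ($S{\left(K \right)} = -3 + K 2 \cdot 3 = -3 + 2 K 3 = -3 + 6 K$)
$Y{\left(u,S{\left(-4 \right)} \right)} 37 = \left(-18 - -9\right) 37 = \left(-18 + 9\right) 37 = \left(-9\right) 37 = -333$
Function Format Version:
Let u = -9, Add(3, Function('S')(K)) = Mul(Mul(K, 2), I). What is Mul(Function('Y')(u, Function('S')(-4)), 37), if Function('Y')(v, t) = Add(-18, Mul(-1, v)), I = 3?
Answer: -333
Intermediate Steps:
Function('S')(K) = Add(-3, Mul(6, K)) (Function('S')(K) = Add(-3, Mul(Mul(K, 2), 3)) = Add(-3, Mul(Mul(2, K), 3)) = Add(-3, Mul(6, K)))
Mul(Function('Y')(u, Function('S')(-4)), 37) = Mul(Add(-18, Mul(-1, -9)), 37) = Mul(Add(-18, 9), 37) = Mul(-9, 37) = -333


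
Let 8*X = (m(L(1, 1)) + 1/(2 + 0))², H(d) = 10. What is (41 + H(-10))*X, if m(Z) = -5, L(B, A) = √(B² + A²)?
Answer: 4131/32 ≈ 129.09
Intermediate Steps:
L(B, A) = √(A² + B²)
X = 81/32 (X = (-5 + 1/(2 + 0))²/8 = (-5 + 1/2)²/8 = (-5 + ½)²/8 = (-9/2)²/8 = (⅛)*(81/4) = 81/32 ≈ 2.5313)
(41 + H(-10))*X = (41 + 10)*(81/32) = 51*(81/32) = 4131/32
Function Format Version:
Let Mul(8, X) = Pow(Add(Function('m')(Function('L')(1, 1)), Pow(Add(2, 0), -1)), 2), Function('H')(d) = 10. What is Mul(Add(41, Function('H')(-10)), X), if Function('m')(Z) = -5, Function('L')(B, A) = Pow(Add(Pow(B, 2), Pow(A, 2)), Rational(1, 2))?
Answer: Rational(4131, 32) ≈ 129.09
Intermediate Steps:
Function('L')(B, A) = Pow(Add(Pow(A, 2), Pow(B, 2)), Rational(1, 2))
X = Rational(81, 32) (X = Mul(Rational(1, 8), Pow(Add(-5, Pow(Add(2, 0), -1)), 2)) = Mul(Rational(1, 8), Pow(Add(-5, Pow(2, -1)), 2)) = Mul(Rational(1, 8), Pow(Add(-5, Rational(1, 2)), 2)) = Mul(Rational(1, 8), Pow(Rational(-9, 2), 2)) = Mul(Rational(1, 8), Rational(81, 4)) = Rational(81, 32) ≈ 2.5313)
Mul(Add(41, Function('H')(-10)), X) = Mul(Add(41, 10), Rational(81, 32)) = Mul(51, Rational(81, 32)) = Rational(4131, 32)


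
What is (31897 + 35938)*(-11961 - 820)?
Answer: -866999135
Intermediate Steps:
(31897 + 35938)*(-11961 - 820) = 67835*(-12781) = -866999135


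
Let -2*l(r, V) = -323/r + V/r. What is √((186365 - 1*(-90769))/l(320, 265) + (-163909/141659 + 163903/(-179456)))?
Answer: √2704018614392520611686781/940338224 ≈ 1748.7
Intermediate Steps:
l(r, V) = 323/(2*r) - V/(2*r) (l(r, V) = -(-323/r + V/r)/2 = 323/(2*r) - V/(2*r))
√((186365 - 1*(-90769))/l(320, 265) + (-163909/141659 + 163903/(-179456))) = √((186365 - 1*(-90769))/(((½)*(323 - 1*265)/320)) + (-163909/141659 + 163903/(-179456))) = √((186365 + 90769)/(((½)*(1/320)*(323 - 265))) + (-163909*1/141659 + 163903*(-1/179456))) = √(277134/(((½)*(1/320)*58)) + (-163909/141659 - 163903/179456)) = √(277134/(29/320) - 52632788581/25421557504) = √(277134*(320/29) - 52632788581/25421557504) = √(88682880/29 - 52632788581/25421557504) = √(2254455407189462671/737225167616) = √2704018614392520611686781/940338224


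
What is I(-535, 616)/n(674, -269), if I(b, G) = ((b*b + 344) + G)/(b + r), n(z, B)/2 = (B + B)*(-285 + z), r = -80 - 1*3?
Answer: 287185/258672552 ≈ 0.0011102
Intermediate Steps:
r = -83 (r = -80 - 3 = -83)
n(z, B) = 4*B*(-285 + z) (n(z, B) = 2*((B + B)*(-285 + z)) = 2*((2*B)*(-285 + z)) = 2*(2*B*(-285 + z)) = 4*B*(-285 + z))
I(b, G) = (344 + G + b²)/(-83 + b) (I(b, G) = ((b*b + 344) + G)/(b - 83) = ((b² + 344) + G)/(-83 + b) = ((344 + b²) + G)/(-83 + b) = (344 + G + b²)/(-83 + b))
I(-535, 616)/n(674, -269) = ((344 + 616 + (-535)²)/(-83 - 535))/((4*(-269)*(-285 + 674))) = ((344 + 616 + 286225)/(-618))/((4*(-269)*389)) = -1/618*287185/(-418564) = -287185/618*(-1/418564) = 287185/258672552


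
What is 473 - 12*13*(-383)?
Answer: 60221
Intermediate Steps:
473 - 12*13*(-383) = 473 - 156*(-383) = 473 + 59748 = 60221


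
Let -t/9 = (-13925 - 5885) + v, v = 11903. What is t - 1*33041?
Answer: 38122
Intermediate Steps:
t = 71163 (t = -9*((-13925 - 5885) + 11903) = -9*(-19810 + 11903) = -9*(-7907) = 71163)
t - 1*33041 = 71163 - 1*33041 = 71163 - 33041 = 38122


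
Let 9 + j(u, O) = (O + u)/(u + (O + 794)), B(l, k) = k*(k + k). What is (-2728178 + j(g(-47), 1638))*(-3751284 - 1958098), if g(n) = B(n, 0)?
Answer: 9470364806271943/608 ≈ 1.5576e+13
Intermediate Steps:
B(l, k) = 2*k² (B(l, k) = k*(2*k) = 2*k²)
g(n) = 0 (g(n) = 2*0² = 2*0 = 0)
j(u, O) = -9 + (O + u)/(794 + O + u) (j(u, O) = -9 + (O + u)/(u + (O + 794)) = -9 + (O + u)/(u + (794 + O)) = -9 + (O + u)/(794 + O + u))
(-2728178 + j(g(-47), 1638))*(-3751284 - 1958098) = (-2728178 + 2*(-3573 - 4*1638 - 4*0)/(794 + 1638 + 0))*(-3751284 - 1958098) = (-2728178 + 2*(-3573 - 6552 + 0)/2432)*(-5709382) = (-2728178 + 2*(1/2432)*(-10125))*(-5709382) = (-2728178 - 10125/1216)*(-5709382) = -3317474573/1216*(-5709382) = 9470364806271943/608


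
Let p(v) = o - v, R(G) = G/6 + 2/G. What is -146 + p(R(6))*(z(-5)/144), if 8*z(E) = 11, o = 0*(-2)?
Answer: -126155/864 ≈ -146.01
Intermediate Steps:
o = 0
z(E) = 11/8 (z(E) = (1/8)*11 = 11/8)
R(G) = 2/G + G/6 (R(G) = G*(1/6) + 2/G = G/6 + 2/G = 2/G + G/6)
p(v) = -v (p(v) = 0 - v = -v)
-146 + p(R(6))*(z(-5)/144) = -146 + (-(2/6 + (1/6)*6))*((11/8)/144) = -146 + (-(2*(1/6) + 1))*((11/8)*(1/144)) = -146 - (1/3 + 1)*(11/1152) = -146 - 1*4/3*(11/1152) = -146 - 4/3*11/1152 = -146 - 11/864 = -126155/864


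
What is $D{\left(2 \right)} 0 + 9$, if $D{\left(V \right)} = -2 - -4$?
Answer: $9$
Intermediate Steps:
$D{\left(V \right)} = 2$ ($D{\left(V \right)} = -2 + 4 = 2$)
$D{\left(2 \right)} 0 + 9 = 2 \cdot 0 + 9 = 0 + 9 = 9$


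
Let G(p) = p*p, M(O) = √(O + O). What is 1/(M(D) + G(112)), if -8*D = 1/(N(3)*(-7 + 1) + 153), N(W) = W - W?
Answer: 7676928/96299384833 - 6*I*√17/96299384833 ≈ 7.9719e-5 - 2.5689e-10*I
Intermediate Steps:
N(W) = 0
D = -1/1224 (D = -1/(8*(0*(-7 + 1) + 153)) = -1/(8*(0*(-6) + 153)) = -1/(8*(0 + 153)) = -⅛/153 = -⅛*1/153 = -1/1224 ≈ -0.00081699)
M(O) = √2*√O (M(O) = √(2*O) = √2*√O)
G(p) = p²
1/(M(D) + G(112)) = 1/(√2*√(-1/1224) + 112²) = 1/(√2*(I*√34/204) + 12544) = 1/(I*√17/102 + 12544) = 1/(12544 + I*√17/102)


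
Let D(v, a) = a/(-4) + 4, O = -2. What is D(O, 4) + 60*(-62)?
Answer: -3717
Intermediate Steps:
D(v, a) = 4 - a/4 (D(v, a) = a*(-1/4) + 4 = -a/4 + 4 = 4 - a/4)
D(O, 4) + 60*(-62) = (4 - 1/4*4) + 60*(-62) = (4 - 1) - 3720 = 3 - 3720 = -3717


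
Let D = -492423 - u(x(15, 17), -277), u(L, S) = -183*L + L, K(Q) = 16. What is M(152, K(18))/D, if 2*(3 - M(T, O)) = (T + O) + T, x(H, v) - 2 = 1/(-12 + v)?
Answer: 785/2460113 ≈ 0.00031909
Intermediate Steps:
x(H, v) = 2 + 1/(-12 + v)
u(L, S) = -182*L
D = -2460113/5 (D = -492423 - (-182)*(-23 + 2*17)/(-12 + 17) = -492423 - (-182)*(-23 + 34)/5 = -492423 - (-182)*(⅕)*11 = -492423 - (-182)*11/5 = -492423 - 1*(-2002/5) = -492423 + 2002/5 = -2460113/5 ≈ -4.9202e+5)
M(T, O) = 3 - T - O/2 (M(T, O) = 3 - ((T + O) + T)/2 = 3 - ((O + T) + T)/2 = 3 - (O + 2*T)/2 = 3 + (-T - O/2) = 3 - T - O/2)
M(152, K(18))/D = (3 - 1*152 - ½*16)/(-2460113/5) = (3 - 152 - 8)*(-5/2460113) = -157*(-5/2460113) = 785/2460113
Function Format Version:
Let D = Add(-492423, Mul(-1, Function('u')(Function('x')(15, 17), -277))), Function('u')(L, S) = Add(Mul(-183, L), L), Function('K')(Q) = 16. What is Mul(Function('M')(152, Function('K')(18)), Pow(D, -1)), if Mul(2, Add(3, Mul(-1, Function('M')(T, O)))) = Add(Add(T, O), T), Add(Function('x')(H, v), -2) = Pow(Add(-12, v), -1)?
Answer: Rational(785, 2460113) ≈ 0.00031909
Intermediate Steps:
Function('x')(H, v) = Add(2, Pow(Add(-12, v), -1))
Function('u')(L, S) = Mul(-182, L)
D = Rational(-2460113, 5) (D = Add(-492423, Mul(-1, Mul(-182, Mul(Pow(Add(-12, 17), -1), Add(-23, Mul(2, 17)))))) = Add(-492423, Mul(-1, Mul(-182, Mul(Pow(5, -1), Add(-23, 34))))) = Add(-492423, Mul(-1, Mul(-182, Mul(Rational(1, 5), 11)))) = Add(-492423, Mul(-1, Mul(-182, Rational(11, 5)))) = Add(-492423, Mul(-1, Rational(-2002, 5))) = Add(-492423, Rational(2002, 5)) = Rational(-2460113, 5) ≈ -4.9202e+5)
Function('M')(T, O) = Add(3, Mul(-1, T), Mul(Rational(-1, 2), O)) (Function('M')(T, O) = Add(3, Mul(Rational(-1, 2), Add(Add(T, O), T))) = Add(3, Mul(Rational(-1, 2), Add(Add(O, T), T))) = Add(3, Mul(Rational(-1, 2), Add(O, Mul(2, T)))) = Add(3, Add(Mul(-1, T), Mul(Rational(-1, 2), O))) = Add(3, Mul(-1, T), Mul(Rational(-1, 2), O)))
Mul(Function('M')(152, Function('K')(18)), Pow(D, -1)) = Mul(Add(3, Mul(-1, 152), Mul(Rational(-1, 2), 16)), Pow(Rational(-2460113, 5), -1)) = Mul(Add(3, -152, -8), Rational(-5, 2460113)) = Mul(-157, Rational(-5, 2460113)) = Rational(785, 2460113)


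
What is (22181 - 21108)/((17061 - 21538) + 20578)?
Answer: 1073/16101 ≈ 0.066642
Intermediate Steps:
(22181 - 21108)/((17061 - 21538) + 20578) = 1073/(-4477 + 20578) = 1073/16101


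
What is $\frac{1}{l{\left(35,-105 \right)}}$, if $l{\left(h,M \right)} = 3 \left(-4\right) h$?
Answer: $- \frac{1}{420} \approx -0.002381$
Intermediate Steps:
$l{\left(h,M \right)} = - 12 h$
$\frac{1}{l{\left(35,-105 \right)}} = \frac{1}{\left(-12\right) 35} = \frac{1}{-420} = - \frac{1}{420}$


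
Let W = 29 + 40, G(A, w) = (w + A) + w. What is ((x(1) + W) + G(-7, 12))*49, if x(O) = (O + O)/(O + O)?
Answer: 4263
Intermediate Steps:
G(A, w) = A + 2*w (G(A, w) = (A + w) + w = A + 2*w)
x(O) = 1 (x(O) = (2*O)/((2*O)) = (2*O)*(1/(2*O)) = 1)
W = 69
((x(1) + W) + G(-7, 12))*49 = ((1 + 69) + (-7 + 2*12))*49 = (70 + (-7 + 24))*49 = (70 + 17)*49 = 87*49 = 4263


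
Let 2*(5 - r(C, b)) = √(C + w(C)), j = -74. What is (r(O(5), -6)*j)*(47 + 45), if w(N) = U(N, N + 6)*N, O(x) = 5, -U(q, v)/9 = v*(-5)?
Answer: -34040 + 13616*√155 ≈ 1.3548e+5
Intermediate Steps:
U(q, v) = 45*v (U(q, v) = -9*v*(-5) = -(-45)*v = 45*v)
w(N) = N*(270 + 45*N) (w(N) = (45*(N + 6))*N = (45*(6 + N))*N = (270 + 45*N)*N = N*(270 + 45*N))
r(C, b) = 5 - √(C + 45*C*(6 + C))/2
(r(O(5), -6)*j)*(47 + 45) = ((5 - √5*√(271 + 45*5)/2)*(-74))*(47 + 45) = ((5 - √5*√(271 + 225)/2)*(-74))*92 = ((5 - 4*√155/2)*(-74))*92 = ((5 - 2*√155)*(-74))*92 = (-370 + 148*√155)*92 = -34040 + 13616*√155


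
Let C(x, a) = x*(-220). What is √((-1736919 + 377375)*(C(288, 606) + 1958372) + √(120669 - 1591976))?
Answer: √(-2576352194528 + I*√1471307) ≈ 0.e-4 + 1.6051e+6*I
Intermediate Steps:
C(x, a) = -220*x
√((-1736919 + 377375)*(C(288, 606) + 1958372) + √(120669 - 1591976)) = √((-1736919 + 377375)*(-220*288 + 1958372) + √(120669 - 1591976)) = √(-1359544*(-63360 + 1958372) + √(-1471307)) = √(-1359544*1895012 + I*√1471307) = √(-2576352194528 + I*√1471307)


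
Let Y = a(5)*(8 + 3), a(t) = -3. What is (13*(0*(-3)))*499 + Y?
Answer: -33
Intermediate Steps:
Y = -33 (Y = -3*(8 + 3) = -3*11 = -33)
(13*(0*(-3)))*499 + Y = (13*(0*(-3)))*499 - 33 = (13*0)*499 - 33 = 0*499 - 33 = 0 - 33 = -33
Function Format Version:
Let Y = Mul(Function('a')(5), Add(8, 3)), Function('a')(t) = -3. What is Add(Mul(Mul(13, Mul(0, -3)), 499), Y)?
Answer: -33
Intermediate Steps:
Y = -33 (Y = Mul(-3, Add(8, 3)) = Mul(-3, 11) = -33)
Add(Mul(Mul(13, Mul(0, -3)), 499), Y) = Add(Mul(Mul(13, Mul(0, -3)), 499), -33) = Add(Mul(Mul(13, 0), 499), -33) = Add(Mul(0, 499), -33) = Add(0, -33) = -33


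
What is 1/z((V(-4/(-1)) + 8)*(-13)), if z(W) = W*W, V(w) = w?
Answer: 1/24336 ≈ 4.1091e-5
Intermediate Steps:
z(W) = W**2
1/z((V(-4/(-1)) + 8)*(-13)) = 1/(((-4/(-1) + 8)*(-13))**2) = 1/(((-4*(-1) + 8)*(-13))**2) = 1/(((4 + 8)*(-13))**2) = 1/((12*(-13))**2) = 1/((-156)**2) = 1/24336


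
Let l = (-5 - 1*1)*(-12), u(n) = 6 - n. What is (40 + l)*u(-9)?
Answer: 1680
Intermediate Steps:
l = 72 (l = (-5 - 1)*(-12) = -6*(-12) = 72)
(40 + l)*u(-9) = (40 + 72)*(6 - 1*(-9)) = 112*(6 + 9) = 112*15 = 1680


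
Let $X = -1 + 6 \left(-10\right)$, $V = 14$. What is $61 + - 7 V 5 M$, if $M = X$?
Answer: $29951$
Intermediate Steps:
$X = -61$ ($X = -1 - 60 = -61$)
$M = -61$
$61 + - 7 V 5 M = 61 + - 7 \cdot 14 \cdot 5 \left(-61\right) = 61 + \left(-1\right) 98 \cdot 5 \left(-61\right) = 61 + \left(-98\right) 5 \left(-61\right) = 61 - -29890 = 61 + 29890 = 29951$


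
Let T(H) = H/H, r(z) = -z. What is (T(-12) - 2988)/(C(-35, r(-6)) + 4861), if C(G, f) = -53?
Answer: -2987/4808 ≈ -0.62126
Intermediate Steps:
T(H) = 1
(T(-12) - 2988)/(C(-35, r(-6)) + 4861) = (1 - 2988)/(-53 + 4861) = -2987/4808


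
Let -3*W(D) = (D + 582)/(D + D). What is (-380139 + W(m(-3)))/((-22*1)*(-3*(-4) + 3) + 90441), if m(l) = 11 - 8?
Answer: -760343/180222 ≈ -4.2189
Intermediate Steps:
m(l) = 3
W(D) = -(582 + D)/(6*D) (W(D) = -(D + 582)/(3*(D + D)) = -(582 + D)/(3*(2*D)) = -(582 + D)*1/(2*D)/3 = -(582 + D)/(6*D))
(-380139 + W(m(-3)))/((-22*1)*(-3*(-4) + 3) + 90441) = (-380139 + (⅙)*(-582 - 1*3)/3)/((-22*1)*(-3*(-4) + 3) + 90441) = (-380139 + (⅙)*(⅓)*(-582 - 3))/(-22*(12 + 3) + 90441) = (-380139 + (⅙)*(⅓)*(-585))/(-22*15 + 90441) = (-380139 - 65/2)/(-330 + 90441) = -760343/2/90111 = -760343/2*1/90111 = -760343/180222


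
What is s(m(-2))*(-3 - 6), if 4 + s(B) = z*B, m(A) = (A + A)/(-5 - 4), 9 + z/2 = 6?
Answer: 60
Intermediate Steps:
z = -6 (z = -18 + 2*6 = -18 + 12 = -6)
m(A) = -2*A/9 (m(A) = (2*A)/(-9) = (2*A)*(-1/9) = -2*A/9)
s(B) = -4 - 6*B
s(m(-2))*(-3 - 6) = (-4 - (-4)*(-2)/3)*(-3 - 6) = (-4 - 6*4/9)*(-9) = (-4 - 8/3)*(-9) = -20/3*(-9) = 60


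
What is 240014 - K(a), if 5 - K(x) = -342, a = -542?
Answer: 239667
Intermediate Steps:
K(x) = 347 (K(x) = 5 - 1*(-342) = 5 + 342 = 347)
240014 - K(a) = 240014 - 1*347 = 240014 - 347 = 239667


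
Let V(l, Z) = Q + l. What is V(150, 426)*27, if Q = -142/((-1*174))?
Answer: 118089/29 ≈ 4072.0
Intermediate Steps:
Q = 71/87 (Q = -142/(-174) = -142*(-1/174) = 71/87 ≈ 0.81609)
V(l, Z) = 71/87 + l
V(150, 426)*27 = (71/87 + 150)*27 = (13121/87)*27 = 118089/29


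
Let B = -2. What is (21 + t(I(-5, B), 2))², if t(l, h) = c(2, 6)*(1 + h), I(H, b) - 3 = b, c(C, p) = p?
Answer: 1521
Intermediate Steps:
I(H, b) = 3 + b
t(l, h) = 6 + 6*h (t(l, h) = 6*(1 + h) = 6 + 6*h)
(21 + t(I(-5, B), 2))² = (21 + (6 + 6*2))² = (21 + (6 + 12))² = (21 + 18)² = 39² = 1521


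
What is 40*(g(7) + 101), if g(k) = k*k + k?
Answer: 6280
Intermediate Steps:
g(k) = k + k² (g(k) = k² + k = k + k²)
40*(g(7) + 101) = 40*(7*(1 + 7) + 101) = 40*(7*8 + 101) = 40*(56 + 101) = 40*157 = 6280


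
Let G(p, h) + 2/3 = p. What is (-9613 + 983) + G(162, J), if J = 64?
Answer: -25406/3 ≈ -8468.7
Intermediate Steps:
G(p, h) = -⅔ + p
(-9613 + 983) + G(162, J) = (-9613 + 983) + (-⅔ + 162) = -8630 + 484/3 = -25406/3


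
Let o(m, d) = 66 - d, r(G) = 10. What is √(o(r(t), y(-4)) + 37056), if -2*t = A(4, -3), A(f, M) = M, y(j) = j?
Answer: √37126 ≈ 192.68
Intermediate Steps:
t = 3/2 (t = -½*(-3) = 3/2 ≈ 1.5000)
√(o(r(t), y(-4)) + 37056) = √((66 - 1*(-4)) + 37056) = √((66 + 4) + 37056) = √(70 + 37056) = √37126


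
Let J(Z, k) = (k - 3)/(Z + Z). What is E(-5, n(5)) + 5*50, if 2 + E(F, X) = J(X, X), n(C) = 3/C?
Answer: 246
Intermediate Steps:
J(Z, k) = (-3 + k)/(2*Z) (J(Z, k) = (-3 + k)/((2*Z)) = (-3 + k)*(1/(2*Z)) = (-3 + k)/(2*Z))
E(F, X) = -2 + (-3 + X)/(2*X)
E(-5, n(5)) + 5*50 = 3*(-1 - 3/5)/(2*((3/5))) + 5*50 = 3*(-1 - 3/5)/(2*((3*(⅕)))) + 250 = 3*(-1 - 1*⅗)/(2*(⅗)) + 250 = (3/2)*(5/3)*(-1 - ⅗) + 250 = (3/2)*(5/3)*(-8/5) + 250 = -4 + 250 = 246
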